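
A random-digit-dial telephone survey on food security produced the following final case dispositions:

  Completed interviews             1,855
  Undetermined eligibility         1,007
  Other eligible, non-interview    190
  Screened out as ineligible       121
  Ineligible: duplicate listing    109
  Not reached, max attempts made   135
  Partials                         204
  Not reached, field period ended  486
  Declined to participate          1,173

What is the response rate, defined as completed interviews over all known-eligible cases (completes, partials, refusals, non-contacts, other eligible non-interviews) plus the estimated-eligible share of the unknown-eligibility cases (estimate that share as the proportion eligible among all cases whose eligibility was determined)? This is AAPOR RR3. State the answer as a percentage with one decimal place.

37.1%

Non-contacts = 486 + 135 = 621
Out of scope = 121 + 109 = 230
Top = 1855
Known eligible = 1855 + 204 + 1173 + 621 + 190 = 4043
e = 4043 / (4043 + 230) = 4043 / 4273 = 0.9462
Estimated eligible among unknowns = 0.9462 × 1007 = 952.82
Denom = 4043 + 952.82 = 4995.82
RR3 = 1855 / 4995.82 = 0.3713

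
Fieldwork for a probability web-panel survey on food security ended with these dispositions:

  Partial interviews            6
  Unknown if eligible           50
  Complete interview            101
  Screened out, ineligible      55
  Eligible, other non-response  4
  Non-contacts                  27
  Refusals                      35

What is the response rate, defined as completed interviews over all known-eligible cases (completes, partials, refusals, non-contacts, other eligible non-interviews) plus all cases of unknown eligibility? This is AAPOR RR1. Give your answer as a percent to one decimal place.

Top → 101
Base → 101 + 6 + 35 + 27 + 4 + 50 = 223
RR1 = 101 / 223 = 0.4529

45.3%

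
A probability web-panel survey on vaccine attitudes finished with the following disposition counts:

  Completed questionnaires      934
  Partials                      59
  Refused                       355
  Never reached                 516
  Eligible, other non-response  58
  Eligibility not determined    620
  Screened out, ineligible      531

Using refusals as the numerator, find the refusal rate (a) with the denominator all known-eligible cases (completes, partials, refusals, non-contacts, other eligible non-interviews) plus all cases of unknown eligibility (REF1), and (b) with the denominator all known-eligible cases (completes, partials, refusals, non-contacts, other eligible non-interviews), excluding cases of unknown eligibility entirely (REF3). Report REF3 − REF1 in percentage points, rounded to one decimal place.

4.5

Num: 355
Base: 934 + 59 + 355 + 516 + 58 + 620 = 2542
REF1 = 355 / 2542 = 0.1397
Base: 934 + 59 + 355 + 516 + 58 = 1922
REF3 = 355 / 1922 = 0.1847
Difference = 18.47 − 13.97 = 4.50 percentage points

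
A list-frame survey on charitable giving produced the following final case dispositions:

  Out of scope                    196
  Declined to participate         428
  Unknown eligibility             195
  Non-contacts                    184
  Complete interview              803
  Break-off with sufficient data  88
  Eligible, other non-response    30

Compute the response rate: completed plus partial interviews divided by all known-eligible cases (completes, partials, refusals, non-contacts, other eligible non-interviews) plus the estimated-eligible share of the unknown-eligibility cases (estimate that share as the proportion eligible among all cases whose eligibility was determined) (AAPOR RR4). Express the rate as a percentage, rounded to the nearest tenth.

Numerator = 803 + 88 = 891
Determined eligible = 803 + 88 + 428 + 184 + 30 = 1533
e = 1533 / (1533 + 196) = 1533 / 1729 = 0.8866
e × U = 0.8866 × 195 = 172.89
Denom = 1533 + 172.89 = 1705.89
RR4 = 891 / 1705.89 = 0.5223

52.2%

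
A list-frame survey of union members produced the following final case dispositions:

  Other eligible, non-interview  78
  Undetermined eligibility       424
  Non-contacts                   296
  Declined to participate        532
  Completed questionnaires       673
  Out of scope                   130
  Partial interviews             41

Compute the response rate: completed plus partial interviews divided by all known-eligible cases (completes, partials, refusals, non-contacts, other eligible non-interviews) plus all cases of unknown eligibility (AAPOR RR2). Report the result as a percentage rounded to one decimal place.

Num = 673 + 41 = 714
Denominator = 673 + 41 + 532 + 296 + 78 + 424 = 2044
RR2 = 714 / 2044 = 0.3493

34.9%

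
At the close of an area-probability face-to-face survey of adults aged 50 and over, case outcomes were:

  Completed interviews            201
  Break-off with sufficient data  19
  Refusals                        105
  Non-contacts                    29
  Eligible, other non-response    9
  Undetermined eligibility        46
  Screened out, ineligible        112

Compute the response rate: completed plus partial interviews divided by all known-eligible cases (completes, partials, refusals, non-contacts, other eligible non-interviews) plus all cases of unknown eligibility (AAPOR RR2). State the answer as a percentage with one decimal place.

53.8%

Top → 201 + 19 = 220
Denominator → 201 + 19 + 105 + 29 + 9 + 46 = 409
RR2 = 220 / 409 = 0.5379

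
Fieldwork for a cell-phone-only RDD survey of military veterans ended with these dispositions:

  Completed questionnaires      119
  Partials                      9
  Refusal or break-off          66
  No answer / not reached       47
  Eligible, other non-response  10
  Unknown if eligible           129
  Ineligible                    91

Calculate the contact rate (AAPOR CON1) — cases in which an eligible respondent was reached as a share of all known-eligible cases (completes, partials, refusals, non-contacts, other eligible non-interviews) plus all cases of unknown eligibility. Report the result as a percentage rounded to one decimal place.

53.7%

Num → 119 + 9 + 66 + 10 = 204
Base → 119 + 9 + 66 + 47 + 10 + 129 = 380
CON1 = 204 / 380 = 0.5368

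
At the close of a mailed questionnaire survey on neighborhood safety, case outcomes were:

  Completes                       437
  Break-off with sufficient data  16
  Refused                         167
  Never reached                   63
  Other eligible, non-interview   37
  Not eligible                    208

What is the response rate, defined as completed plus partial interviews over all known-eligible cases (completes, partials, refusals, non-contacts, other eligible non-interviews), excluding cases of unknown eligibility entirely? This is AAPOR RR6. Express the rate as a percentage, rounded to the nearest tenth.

Num → 437 + 16 = 453
Denominator → 437 + 16 + 167 + 63 + 37 = 720
RR6 = 453 / 720 = 0.6292

62.9%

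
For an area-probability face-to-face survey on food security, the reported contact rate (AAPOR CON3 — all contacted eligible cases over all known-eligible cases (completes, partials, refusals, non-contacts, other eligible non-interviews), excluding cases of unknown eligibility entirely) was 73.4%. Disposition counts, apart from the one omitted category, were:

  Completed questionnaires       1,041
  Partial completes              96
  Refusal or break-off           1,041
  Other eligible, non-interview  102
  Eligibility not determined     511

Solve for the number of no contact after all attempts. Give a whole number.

Num → 1041 + 96 + 1041 + 102 = 2280
CON3 = 2280 / D = 0.734
D = 2280 / 0.734 = 3106.3
Other denominator terms total 2280
no contact after all attempts = 3106.3 − 2280 ≈ 826

826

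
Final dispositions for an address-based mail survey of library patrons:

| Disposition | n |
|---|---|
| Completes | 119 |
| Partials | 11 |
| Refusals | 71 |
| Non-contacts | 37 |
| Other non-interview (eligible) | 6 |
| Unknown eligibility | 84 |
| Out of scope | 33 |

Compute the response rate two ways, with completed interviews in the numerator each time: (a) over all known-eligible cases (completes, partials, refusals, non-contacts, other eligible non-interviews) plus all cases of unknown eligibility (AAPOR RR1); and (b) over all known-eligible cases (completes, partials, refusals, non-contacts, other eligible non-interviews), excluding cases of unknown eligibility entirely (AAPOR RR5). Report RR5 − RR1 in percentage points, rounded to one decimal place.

12.5

Num → 119
Denom → 119 + 11 + 71 + 37 + 6 + 84 = 328
RR1 = 119 / 328 = 0.3628
Denom → 119 + 11 + 71 + 37 + 6 = 244
RR5 = 119 / 244 = 0.4877
Difference = 48.77 − 36.28 = 12.49 percentage points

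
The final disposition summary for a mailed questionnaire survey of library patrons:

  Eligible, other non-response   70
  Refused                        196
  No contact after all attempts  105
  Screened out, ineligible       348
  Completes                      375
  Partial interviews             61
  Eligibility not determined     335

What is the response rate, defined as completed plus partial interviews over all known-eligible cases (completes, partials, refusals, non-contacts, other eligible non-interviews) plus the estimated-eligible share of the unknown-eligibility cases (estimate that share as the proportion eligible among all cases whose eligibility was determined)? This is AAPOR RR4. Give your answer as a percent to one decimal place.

41.9%

Num = 375 + 61 = 436
Eligible (known) = 375 + 61 + 196 + 105 + 70 = 807
e = 807 / (807 + 348) = 807 / 1155 = 0.6987
Estimated eligible among unknowns = 0.6987 × 335 = 234.06
Denom = 807 + 234.06 = 1041.06
RR4 = 436 / 1041.06 = 0.4188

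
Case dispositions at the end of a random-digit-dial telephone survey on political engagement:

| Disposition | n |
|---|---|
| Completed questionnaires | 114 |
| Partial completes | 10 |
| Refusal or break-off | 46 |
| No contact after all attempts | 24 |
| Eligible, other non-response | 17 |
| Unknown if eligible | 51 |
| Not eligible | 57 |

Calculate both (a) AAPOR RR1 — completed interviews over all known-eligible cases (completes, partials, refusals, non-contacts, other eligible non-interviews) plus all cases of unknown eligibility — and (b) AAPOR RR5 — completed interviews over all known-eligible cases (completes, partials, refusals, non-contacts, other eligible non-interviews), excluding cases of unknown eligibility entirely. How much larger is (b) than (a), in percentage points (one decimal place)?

Numerator = 114
Denom = 114 + 10 + 46 + 24 + 17 + 51 = 262
RR1 = 114 / 262 = 0.4351
Denom = 114 + 10 + 46 + 24 + 17 = 211
RR5 = 114 / 211 = 0.5403
Difference = 54.03 − 43.51 = 10.52 percentage points

10.5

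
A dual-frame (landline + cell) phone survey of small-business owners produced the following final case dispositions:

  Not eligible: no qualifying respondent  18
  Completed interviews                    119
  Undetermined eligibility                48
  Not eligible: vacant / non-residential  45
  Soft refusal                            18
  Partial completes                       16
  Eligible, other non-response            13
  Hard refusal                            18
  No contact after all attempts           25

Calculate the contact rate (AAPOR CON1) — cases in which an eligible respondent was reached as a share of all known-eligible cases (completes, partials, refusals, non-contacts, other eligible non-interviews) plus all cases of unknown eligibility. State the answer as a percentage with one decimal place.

Refused = 18 + 18 = 36
Ineligible = 18 + 45 = 63
Top → 119 + 16 + 36 + 13 = 184
Denominator → 119 + 16 + 36 + 25 + 13 + 48 = 257
CON1 = 184 / 257 = 0.7160

71.6%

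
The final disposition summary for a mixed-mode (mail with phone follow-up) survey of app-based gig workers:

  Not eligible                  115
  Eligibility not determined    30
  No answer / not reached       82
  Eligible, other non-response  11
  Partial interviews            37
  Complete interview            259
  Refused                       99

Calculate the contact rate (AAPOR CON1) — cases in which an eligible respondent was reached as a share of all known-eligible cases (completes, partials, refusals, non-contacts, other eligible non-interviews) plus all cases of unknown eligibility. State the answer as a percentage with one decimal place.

Num: 259 + 37 + 99 + 11 = 406
Denom: 259 + 37 + 99 + 82 + 11 + 30 = 518
CON1 = 406 / 518 = 0.7838

78.4%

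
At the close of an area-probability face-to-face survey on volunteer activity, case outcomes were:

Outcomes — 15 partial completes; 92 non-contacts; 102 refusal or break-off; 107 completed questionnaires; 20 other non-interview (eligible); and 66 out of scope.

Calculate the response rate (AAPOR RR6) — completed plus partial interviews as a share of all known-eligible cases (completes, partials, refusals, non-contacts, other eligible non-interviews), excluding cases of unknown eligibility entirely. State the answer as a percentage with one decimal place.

Numerator = 107 + 15 = 122
Denom = 107 + 15 + 102 + 92 + 20 = 336
RR6 = 122 / 336 = 0.3631

36.3%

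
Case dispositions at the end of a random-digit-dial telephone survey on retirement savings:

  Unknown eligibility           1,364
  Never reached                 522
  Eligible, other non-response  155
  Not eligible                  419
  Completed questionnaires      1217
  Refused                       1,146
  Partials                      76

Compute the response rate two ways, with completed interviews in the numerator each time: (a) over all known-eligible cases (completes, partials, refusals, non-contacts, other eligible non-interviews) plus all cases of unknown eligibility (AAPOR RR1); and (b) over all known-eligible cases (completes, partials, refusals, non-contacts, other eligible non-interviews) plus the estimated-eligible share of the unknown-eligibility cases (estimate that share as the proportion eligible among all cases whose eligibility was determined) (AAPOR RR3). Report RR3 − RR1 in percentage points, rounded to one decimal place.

1.0

Numerator: 1217
Denominator: 1217 + 76 + 1146 + 522 + 155 + 1364 = 4480
RR1 = 1217 / 4480 = 0.2717
Eligible (known): 1217 + 76 + 1146 + 522 + 155 = 3116
e = 3116 / (3116 + 419) = 3116 / 3535 = 0.8815
Eligible share of unknowns: 0.8815 × 1364 = 1202.37
Denominator: 3116 + 1202.37 = 4318.37
RR3 = 1217 / 4318.37 = 0.2818
Difference = 28.18 − 27.17 = 1.01 percentage points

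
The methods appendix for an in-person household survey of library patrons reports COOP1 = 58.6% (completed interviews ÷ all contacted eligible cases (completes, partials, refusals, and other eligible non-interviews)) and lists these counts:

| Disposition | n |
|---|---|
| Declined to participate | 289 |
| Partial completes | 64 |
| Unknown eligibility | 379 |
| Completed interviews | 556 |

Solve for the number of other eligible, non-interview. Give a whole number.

40

COOP1 = 556 / D = 0.586
D = 556 / 0.586 = 948.8
Rest of base = 909
other eligible, non-interview = 948.8 − 909 ≈ 40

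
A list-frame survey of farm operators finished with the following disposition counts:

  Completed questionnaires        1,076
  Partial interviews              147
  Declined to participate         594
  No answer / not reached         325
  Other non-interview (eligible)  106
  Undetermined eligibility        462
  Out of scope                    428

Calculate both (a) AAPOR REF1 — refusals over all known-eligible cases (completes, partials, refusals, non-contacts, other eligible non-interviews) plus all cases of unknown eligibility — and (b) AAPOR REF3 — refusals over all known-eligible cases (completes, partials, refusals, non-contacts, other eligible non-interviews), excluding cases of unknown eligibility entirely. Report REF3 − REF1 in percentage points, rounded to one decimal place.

4.5

Numerator: 594
Denominator: 1076 + 147 + 594 + 325 + 106 + 462 = 2710
REF1 = 594 / 2710 = 0.2192
Denominator: 1076 + 147 + 594 + 325 + 106 = 2248
REF3 = 594 / 2248 = 0.2642
Difference = 26.42 − 21.92 = 4.50 percentage points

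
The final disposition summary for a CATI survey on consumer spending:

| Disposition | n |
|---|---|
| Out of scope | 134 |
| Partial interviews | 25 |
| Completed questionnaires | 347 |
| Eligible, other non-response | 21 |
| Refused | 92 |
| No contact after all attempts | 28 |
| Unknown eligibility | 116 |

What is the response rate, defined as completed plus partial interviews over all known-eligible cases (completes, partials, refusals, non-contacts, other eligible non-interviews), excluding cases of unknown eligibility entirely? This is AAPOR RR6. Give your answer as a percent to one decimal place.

Numerator → 347 + 25 = 372
Base → 347 + 25 + 92 + 28 + 21 = 513
RR6 = 372 / 513 = 0.7251

72.5%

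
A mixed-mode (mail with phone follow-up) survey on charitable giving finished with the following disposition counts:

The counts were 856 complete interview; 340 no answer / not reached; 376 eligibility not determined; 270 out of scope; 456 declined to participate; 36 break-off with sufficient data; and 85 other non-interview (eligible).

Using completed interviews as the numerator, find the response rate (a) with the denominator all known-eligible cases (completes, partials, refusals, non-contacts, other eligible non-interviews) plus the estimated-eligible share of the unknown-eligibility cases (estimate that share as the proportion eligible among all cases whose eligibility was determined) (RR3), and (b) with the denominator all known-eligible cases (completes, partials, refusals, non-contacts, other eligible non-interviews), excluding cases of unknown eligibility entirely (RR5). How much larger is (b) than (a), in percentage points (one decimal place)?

7.5

Num = 856
Known eligible = 856 + 36 + 456 + 340 + 85 = 1773
e = 1773 / (1773 + 270) = 1773 / 2043 = 0.8678
Estimated eligible among unknowns = 0.8678 × 376 = 326.29
Base = 1773 + 326.29 = 2099.29
RR3 = 856 / 2099.29 = 0.4078
Base = 856 + 36 + 456 + 340 + 85 = 1773
RR5 = 856 / 1773 = 0.4828
Difference = 48.28 − 40.78 = 7.50 percentage points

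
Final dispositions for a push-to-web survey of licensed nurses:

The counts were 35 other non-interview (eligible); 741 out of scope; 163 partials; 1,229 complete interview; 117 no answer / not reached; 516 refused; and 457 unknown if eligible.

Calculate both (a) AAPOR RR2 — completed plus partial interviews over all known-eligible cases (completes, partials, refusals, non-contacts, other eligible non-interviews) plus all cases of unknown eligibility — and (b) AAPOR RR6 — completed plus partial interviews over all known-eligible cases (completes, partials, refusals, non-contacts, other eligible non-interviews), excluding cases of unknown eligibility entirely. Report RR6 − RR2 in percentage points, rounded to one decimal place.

12.3

Top → 1229 + 163 = 1392
Denom → 1229 + 163 + 516 + 117 + 35 + 457 = 2517
RR2 = 1392 / 2517 = 0.5530
Denom → 1229 + 163 + 516 + 117 + 35 = 2060
RR6 = 1392 / 2060 = 0.6757
Difference = 67.57 − 55.30 = 12.27 percentage points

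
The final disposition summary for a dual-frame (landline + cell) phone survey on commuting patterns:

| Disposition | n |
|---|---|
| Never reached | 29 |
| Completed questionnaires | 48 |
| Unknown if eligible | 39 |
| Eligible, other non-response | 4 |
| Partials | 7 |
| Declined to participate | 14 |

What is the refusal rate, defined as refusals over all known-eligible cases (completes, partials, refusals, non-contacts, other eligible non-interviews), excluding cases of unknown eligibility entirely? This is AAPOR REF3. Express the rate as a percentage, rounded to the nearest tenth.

13.7%

Numerator = 14
Denominator = 48 + 7 + 14 + 29 + 4 = 102
REF3 = 14 / 102 = 0.1373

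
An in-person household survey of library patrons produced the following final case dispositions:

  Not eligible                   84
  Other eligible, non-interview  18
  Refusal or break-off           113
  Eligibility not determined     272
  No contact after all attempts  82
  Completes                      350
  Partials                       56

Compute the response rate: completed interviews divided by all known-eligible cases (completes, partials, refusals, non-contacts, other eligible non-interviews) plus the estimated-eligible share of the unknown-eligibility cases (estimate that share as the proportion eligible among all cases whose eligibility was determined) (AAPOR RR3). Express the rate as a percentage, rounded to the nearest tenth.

40.8%

Top = 350
Determined eligible = 350 + 56 + 113 + 82 + 18 = 619
e = 619 / (619 + 84) = 619 / 703 = 0.8805
Estimated eligible among unknowns = 0.8805 × 272 = 239.50
Base = 619 + 239.50 = 858.50
RR3 = 350 / 858.50 = 0.4077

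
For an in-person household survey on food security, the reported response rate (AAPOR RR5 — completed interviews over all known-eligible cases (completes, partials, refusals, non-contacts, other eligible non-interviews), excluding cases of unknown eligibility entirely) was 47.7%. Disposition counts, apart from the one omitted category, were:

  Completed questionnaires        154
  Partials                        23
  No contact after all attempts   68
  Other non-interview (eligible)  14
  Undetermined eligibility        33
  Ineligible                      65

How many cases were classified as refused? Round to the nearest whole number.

64

RR5 = 154 / D = 0.477
D = 154 / 0.477 = 322.9
Rest of base = 259
refused = 322.9 − 259 ≈ 64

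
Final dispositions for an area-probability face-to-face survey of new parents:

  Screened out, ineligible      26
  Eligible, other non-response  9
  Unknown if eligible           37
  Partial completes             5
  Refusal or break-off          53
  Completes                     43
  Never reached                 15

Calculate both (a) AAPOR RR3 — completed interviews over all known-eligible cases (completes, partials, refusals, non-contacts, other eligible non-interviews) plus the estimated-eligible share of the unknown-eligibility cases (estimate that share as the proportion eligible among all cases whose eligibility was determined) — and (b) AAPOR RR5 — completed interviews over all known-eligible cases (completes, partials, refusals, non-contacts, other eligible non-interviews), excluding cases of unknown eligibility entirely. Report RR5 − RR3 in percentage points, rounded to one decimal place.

Num → 43
Known eligible → 43 + 5 + 53 + 15 + 9 = 125
e = 125 / (125 + 26) = 125 / 151 = 0.8278
Eligible share of unknowns → 0.8278 × 37 = 30.63
Denominator → 125 + 30.63 = 155.63
RR3 = 43 / 155.63 = 0.2763
Denominator → 43 + 5 + 53 + 15 + 9 = 125
RR5 = 43 / 125 = 0.3440
Difference = 34.40 − 27.63 = 6.77 percentage points

6.8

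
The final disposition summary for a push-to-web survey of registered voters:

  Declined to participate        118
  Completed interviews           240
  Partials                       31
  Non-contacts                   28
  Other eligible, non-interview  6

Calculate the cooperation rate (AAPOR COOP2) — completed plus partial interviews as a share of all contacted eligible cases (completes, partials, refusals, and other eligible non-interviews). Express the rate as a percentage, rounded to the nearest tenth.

Top = 240 + 31 = 271
Denominator = 240 + 31 + 118 + 6 = 395
COOP2 = 271 / 395 = 0.6861

68.6%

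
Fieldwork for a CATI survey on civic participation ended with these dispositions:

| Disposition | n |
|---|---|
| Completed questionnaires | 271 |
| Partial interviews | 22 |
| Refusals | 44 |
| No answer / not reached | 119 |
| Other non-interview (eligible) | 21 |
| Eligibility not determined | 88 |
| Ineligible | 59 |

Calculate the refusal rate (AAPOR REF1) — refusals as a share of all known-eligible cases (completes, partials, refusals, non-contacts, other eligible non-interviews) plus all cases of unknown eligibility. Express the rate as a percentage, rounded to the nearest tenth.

7.8%

Numerator → 44
Base → 271 + 22 + 44 + 119 + 21 + 88 = 565
REF1 = 44 / 565 = 0.0779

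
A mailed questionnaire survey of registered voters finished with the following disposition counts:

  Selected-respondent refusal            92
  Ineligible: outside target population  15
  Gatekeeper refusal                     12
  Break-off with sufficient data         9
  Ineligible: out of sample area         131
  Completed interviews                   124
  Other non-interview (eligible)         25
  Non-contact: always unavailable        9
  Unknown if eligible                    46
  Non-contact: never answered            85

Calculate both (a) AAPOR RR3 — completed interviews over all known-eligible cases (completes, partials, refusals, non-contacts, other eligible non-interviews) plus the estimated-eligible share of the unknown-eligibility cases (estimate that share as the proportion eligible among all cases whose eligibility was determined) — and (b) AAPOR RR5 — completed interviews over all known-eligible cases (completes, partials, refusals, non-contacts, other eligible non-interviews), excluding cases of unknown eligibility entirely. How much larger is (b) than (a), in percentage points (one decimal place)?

Refusals = 12 + 92 = 104
Non-contacts = 85 + 9 = 94
Screened out, ineligible = 15 + 131 = 146
Num = 124
Known eligible = 124 + 9 + 104 + 94 + 25 = 356
e = 356 / (356 + 146) = 356 / 502 = 0.7092
e × U = 0.7092 × 46 = 32.62
Denom = 356 + 32.62 = 388.62
RR3 = 124 / 388.62 = 0.3191
Denom = 124 + 9 + 104 + 94 + 25 = 356
RR5 = 124 / 356 = 0.3483
Difference = 34.83 − 31.91 = 2.92 percentage points

2.9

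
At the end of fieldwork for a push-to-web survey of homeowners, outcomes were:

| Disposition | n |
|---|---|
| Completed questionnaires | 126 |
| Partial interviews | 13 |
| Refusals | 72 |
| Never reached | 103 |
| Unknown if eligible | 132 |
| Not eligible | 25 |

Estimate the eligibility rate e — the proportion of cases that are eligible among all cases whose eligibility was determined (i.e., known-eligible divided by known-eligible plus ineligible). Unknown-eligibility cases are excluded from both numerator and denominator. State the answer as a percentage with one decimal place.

92.6%

Known eligible: 126 + 13 + 72 + 103 = 314
e = 314 / (314 + 25) = 314 / 339 = 0.9263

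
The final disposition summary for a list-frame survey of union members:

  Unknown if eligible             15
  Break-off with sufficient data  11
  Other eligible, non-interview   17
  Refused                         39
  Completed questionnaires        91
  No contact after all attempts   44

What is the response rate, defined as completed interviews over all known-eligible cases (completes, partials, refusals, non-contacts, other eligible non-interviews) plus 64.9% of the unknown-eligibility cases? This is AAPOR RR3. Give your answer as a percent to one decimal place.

43.0%

Top: 91
Known eligible: 91 + 11 + 39 + 44 + 17 = 202
e × U: 0.6490 × 15 = 9.73
Denominator: 202 + 9.73 = 211.73
RR3 = 91 / 211.73 = 0.4298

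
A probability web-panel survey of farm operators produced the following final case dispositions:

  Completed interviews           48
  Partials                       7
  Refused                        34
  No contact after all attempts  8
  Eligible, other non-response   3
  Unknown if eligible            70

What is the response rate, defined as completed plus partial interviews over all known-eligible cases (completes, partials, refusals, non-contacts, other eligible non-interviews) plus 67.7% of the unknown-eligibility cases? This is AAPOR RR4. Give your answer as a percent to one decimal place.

37.3%

Num: 48 + 7 = 55
Determined eligible: 48 + 7 + 34 + 8 + 3 = 100
Eligible share of unknowns: 0.6770 × 70 = 47.39
Base: 100 + 47.39 = 147.39
RR4 = 55 / 147.39 = 0.3732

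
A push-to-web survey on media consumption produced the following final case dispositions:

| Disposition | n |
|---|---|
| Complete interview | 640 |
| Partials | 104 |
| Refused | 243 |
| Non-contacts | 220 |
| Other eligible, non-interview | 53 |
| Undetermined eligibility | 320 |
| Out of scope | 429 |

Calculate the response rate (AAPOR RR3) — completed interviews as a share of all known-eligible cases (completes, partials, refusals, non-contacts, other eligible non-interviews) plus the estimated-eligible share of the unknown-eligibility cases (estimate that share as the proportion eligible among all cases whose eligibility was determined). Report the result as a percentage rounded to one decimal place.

Num: 640
Determined eligible: 640 + 104 + 243 + 220 + 53 = 1260
e = 1260 / (1260 + 429) = 1260 / 1689 = 0.7460
e × U: 0.7460 × 320 = 238.72
Base: 1260 + 238.72 = 1498.72
RR3 = 640 / 1498.72 = 0.4270

42.7%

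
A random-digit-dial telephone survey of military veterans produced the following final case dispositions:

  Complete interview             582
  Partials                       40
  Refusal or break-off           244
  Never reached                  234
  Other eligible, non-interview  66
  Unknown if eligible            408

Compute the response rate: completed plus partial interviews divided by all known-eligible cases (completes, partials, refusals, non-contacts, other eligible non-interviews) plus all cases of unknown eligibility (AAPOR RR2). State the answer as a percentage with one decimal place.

39.5%

Numerator = 582 + 40 = 622
Base = 582 + 40 + 244 + 234 + 66 + 408 = 1574
RR2 = 622 / 1574 = 0.3952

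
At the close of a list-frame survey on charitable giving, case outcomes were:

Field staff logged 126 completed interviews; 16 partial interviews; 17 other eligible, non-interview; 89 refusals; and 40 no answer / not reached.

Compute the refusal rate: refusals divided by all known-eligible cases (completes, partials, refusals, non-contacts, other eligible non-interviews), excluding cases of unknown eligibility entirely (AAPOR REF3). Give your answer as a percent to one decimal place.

Numerator = 89
Base = 126 + 16 + 89 + 40 + 17 = 288
REF3 = 89 / 288 = 0.3090

30.9%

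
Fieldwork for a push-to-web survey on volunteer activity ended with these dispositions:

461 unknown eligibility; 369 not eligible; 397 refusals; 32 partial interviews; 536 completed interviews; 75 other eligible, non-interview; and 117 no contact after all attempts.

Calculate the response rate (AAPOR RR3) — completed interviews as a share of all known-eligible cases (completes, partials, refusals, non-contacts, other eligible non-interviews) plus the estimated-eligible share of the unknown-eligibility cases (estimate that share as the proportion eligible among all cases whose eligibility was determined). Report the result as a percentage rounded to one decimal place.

Top: 536
Determined eligible: 536 + 32 + 397 + 117 + 75 = 1157
e = 1157 / (1157 + 369) = 1157 / 1526 = 0.7582
Eligible share of unknowns: 0.7582 × 461 = 349.53
Base: 1157 + 349.53 = 1506.53
RR3 = 536 / 1506.53 = 0.3558

35.6%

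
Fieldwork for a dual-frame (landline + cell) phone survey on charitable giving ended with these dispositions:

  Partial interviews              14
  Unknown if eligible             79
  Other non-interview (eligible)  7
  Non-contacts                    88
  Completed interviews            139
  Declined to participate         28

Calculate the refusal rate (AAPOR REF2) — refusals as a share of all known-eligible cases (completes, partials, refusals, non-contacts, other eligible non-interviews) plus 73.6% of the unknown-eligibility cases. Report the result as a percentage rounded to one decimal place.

Numerator: 28
Determined eligible: 139 + 14 + 28 + 88 + 7 = 276
Estimated eligible among unknowns: 0.7360 × 79 = 58.14
Denom: 276 + 58.14 = 334.14
REF2 = 28 / 334.14 = 0.0838

8.4%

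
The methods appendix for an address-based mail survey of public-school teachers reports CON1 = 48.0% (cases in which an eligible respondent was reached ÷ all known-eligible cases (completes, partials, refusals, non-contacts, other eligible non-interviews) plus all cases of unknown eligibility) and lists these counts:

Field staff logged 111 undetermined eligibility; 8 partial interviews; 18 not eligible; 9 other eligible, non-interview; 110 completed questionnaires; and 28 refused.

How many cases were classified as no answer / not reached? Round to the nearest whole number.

57

Top: 110 + 8 + 28 + 9 = 155
CON1 = 155 / D = 0.480
D = 155 / 0.480 = 322.9
Remaining denominator categories sum to 266
no answer / not reached = 322.9 − 266 ≈ 57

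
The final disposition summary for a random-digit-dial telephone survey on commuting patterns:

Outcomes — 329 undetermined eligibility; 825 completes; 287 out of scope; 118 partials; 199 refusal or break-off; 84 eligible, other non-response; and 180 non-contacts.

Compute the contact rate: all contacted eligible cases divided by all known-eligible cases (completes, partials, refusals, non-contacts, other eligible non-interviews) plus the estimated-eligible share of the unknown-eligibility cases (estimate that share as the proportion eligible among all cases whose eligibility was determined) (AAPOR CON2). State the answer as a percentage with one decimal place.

Top: 825 + 118 + 199 + 84 = 1226
Eligible (known): 825 + 118 + 199 + 180 + 84 = 1406
e = 1406 / (1406 + 287) = 1406 / 1693 = 0.8305
e × U: 0.8305 × 329 = 273.23
Denom: 1406 + 273.23 = 1679.23
CON2 = 1226 / 1679.23 = 0.7301

73.0%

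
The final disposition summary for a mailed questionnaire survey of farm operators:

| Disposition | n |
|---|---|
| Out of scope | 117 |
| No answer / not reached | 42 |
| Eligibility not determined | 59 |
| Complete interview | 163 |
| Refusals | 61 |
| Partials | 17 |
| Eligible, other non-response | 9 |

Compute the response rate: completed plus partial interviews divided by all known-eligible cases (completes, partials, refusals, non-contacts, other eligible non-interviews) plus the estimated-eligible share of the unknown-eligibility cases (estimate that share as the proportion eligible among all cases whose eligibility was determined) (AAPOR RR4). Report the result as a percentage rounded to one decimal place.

Top = 163 + 17 = 180
Known eligible = 163 + 17 + 61 + 42 + 9 = 292
e = 292 / (292 + 117) = 292 / 409 = 0.7139
e × U = 0.7139 × 59 = 42.12
Base = 292 + 42.12 = 334.12
RR4 = 180 / 334.12 = 0.5387

53.9%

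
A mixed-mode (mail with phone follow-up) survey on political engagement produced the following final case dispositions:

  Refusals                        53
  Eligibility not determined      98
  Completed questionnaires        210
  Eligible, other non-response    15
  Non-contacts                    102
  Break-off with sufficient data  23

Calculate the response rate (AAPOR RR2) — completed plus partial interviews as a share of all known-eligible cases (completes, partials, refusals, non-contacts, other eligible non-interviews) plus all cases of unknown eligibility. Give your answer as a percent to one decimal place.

46.5%

Numerator: 210 + 23 = 233
Denom: 210 + 23 + 53 + 102 + 15 + 98 = 501
RR2 = 233 / 501 = 0.4651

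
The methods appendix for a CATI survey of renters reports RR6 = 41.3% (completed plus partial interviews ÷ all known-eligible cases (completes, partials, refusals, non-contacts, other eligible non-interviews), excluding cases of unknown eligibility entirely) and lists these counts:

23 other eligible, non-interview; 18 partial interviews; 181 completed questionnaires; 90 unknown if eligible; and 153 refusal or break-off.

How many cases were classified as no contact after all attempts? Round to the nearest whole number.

Numerator: 181 + 18 = 199
RR6 = 199 / D = 0.413
D = 199 / 0.413 = 481.8
Other denominator terms total 375
no contact after all attempts = 481.8 − 375 ≈ 107

107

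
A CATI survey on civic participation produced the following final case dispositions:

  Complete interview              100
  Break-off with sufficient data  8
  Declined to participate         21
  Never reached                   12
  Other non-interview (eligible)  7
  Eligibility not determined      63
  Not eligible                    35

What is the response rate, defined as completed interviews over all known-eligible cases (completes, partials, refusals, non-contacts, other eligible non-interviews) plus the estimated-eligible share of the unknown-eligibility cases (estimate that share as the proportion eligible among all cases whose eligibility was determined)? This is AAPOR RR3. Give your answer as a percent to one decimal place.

50.3%

Top: 100
Eligible (known): 100 + 8 + 21 + 12 + 7 = 148
e = 148 / (148 + 35) = 148 / 183 = 0.8087
Estimated eligible among unknowns: 0.8087 × 63 = 50.95
Base: 148 + 50.95 = 198.95
RR3 = 100 / 198.95 = 0.5026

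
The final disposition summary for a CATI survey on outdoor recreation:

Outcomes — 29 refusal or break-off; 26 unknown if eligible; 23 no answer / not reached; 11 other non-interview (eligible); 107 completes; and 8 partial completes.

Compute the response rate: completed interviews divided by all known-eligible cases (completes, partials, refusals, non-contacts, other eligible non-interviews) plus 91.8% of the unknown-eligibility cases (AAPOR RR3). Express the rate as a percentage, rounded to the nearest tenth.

53.0%

Num = 107
Determined eligible = 107 + 8 + 29 + 23 + 11 = 178
Estimated eligible among unknowns = 0.9180 × 26 = 23.87
Denominator = 178 + 23.87 = 201.87
RR3 = 107 / 201.87 = 0.5300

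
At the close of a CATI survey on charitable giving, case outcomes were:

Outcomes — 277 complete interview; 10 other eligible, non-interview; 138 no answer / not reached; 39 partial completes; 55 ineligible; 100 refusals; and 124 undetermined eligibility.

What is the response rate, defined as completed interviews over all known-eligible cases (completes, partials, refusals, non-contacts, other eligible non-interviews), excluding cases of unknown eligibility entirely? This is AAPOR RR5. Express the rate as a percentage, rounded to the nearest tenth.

49.1%

Numerator = 277
Base = 277 + 39 + 100 + 138 + 10 = 564
RR5 = 277 / 564 = 0.4911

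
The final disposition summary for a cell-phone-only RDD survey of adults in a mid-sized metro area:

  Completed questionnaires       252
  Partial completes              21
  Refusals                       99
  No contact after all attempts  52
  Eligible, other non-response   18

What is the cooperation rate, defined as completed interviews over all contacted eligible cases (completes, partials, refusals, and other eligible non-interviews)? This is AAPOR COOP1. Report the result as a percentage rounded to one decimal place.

64.6%

Numerator → 252
Denom → 252 + 21 + 99 + 18 = 390
COOP1 = 252 / 390 = 0.6462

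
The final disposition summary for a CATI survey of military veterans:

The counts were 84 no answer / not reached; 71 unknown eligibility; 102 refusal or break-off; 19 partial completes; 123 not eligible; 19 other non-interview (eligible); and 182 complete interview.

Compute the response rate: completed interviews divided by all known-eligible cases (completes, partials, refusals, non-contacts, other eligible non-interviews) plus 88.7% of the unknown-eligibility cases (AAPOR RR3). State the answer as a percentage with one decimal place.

Numerator = 182
Known eligible = 182 + 19 + 102 + 84 + 19 = 406
e × U = 0.8870 × 71 = 62.98
Denominator = 406 + 62.98 = 468.98
RR3 = 182 / 468.98 = 0.3881

38.8%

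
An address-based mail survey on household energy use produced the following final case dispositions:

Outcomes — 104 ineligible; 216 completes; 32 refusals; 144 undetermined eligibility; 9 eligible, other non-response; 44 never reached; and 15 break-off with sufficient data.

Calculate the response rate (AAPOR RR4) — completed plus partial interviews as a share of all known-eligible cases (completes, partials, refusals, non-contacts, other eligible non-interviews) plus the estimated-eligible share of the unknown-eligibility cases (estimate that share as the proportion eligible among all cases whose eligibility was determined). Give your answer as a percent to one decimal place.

Top = 216 + 15 = 231
Known eligible = 216 + 15 + 32 + 44 + 9 = 316
e = 316 / (316 + 104) = 316 / 420 = 0.7524
e × U = 0.7524 × 144 = 108.35
Denom = 316 + 108.35 = 424.35
RR4 = 231 / 424.35 = 0.5444

54.4%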